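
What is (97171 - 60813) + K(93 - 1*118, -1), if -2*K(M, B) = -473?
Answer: 73189/2 ≈ 36595.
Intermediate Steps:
K(M, B) = 473/2 (K(M, B) = -½*(-473) = 473/2)
(97171 - 60813) + K(93 - 1*118, -1) = (97171 - 60813) + 473/2 = 36358 + 473/2 = 73189/2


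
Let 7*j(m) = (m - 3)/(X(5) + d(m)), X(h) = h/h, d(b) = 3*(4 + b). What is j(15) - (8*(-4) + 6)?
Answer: 5284/203 ≈ 26.030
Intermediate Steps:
d(b) = 12 + 3*b
X(h) = 1
j(m) = (-3 + m)/(7*(13 + 3*m)) (j(m) = ((m - 3)/(1 + (12 + 3*m)))/7 = ((-3 + m)/(13 + 3*m))/7 = (-3 + m)/(7*(13 + 3*m)))
j(15) - (8*(-4) + 6) = (-3 + 15)/(7*(13 + 3*15)) - (8*(-4) + 6) = (⅐)*12/(13 + 45) - (-32 + 6) = (⅐)*12/58 - 1*(-26) = (⅐)*(1/58)*12 + 26 = 6/203 + 26 = 5284/203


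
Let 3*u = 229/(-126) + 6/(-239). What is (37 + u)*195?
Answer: 213665855/30114 ≈ 7095.2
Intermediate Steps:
u = -55487/90342 (u = (229/(-126) + 6/(-239))/3 = (229*(-1/126) + 6*(-1/239))/3 = (-229/126 - 6/239)/3 = (1/3)*(-55487/30114) = -55487/90342 ≈ -0.61419)
(37 + u)*195 = (37 - 55487/90342)*195 = (3287167/90342)*195 = 213665855/30114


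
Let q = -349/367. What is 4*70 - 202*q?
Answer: 173258/367 ≈ 472.09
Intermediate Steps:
q = -349/367 (q = -349*1/367 = -349/367 ≈ -0.95095)
4*70 - 202*q = 4*70 - 202*(-349/367) = 280 + 70498/367 = 173258/367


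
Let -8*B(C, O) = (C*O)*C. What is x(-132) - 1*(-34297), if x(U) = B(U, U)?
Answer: 321793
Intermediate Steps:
B(C, O) = -O*C**2/8 (B(C, O) = -C*O*C/8 = -O*C**2/8)
x(U) = -U**3/8 (x(U) = -U*U**2/8 = -U**3/8)
x(-132) - 1*(-34297) = -1/8*(-132)**3 - 1*(-34297) = -1/8*(-2299968) + 34297 = 287496 + 34297 = 321793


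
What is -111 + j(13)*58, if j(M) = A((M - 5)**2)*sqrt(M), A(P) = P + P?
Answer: -111 + 7424*sqrt(13) ≈ 26657.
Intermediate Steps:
A(P) = 2*P
j(M) = 2*sqrt(M)*(-5 + M)**2 (j(M) = (2*(M - 5)**2)*sqrt(M) = (2*(-5 + M)**2)*sqrt(M) = 2*sqrt(M)*(-5 + M)**2)
-111 + j(13)*58 = -111 + (2*sqrt(13)*(-5 + 13)**2)*58 = -111 + (2*sqrt(13)*8**2)*58 = -111 + (2*sqrt(13)*64)*58 = -111 + (128*sqrt(13))*58 = -111 + 7424*sqrt(13)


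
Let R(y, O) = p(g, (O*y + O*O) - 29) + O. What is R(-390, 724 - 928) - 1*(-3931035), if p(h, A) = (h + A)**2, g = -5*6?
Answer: 14673258520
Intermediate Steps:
g = -30
p(h, A) = (A + h)**2
R(y, O) = O + (-59 + O**2 + O*y)**2 (R(y, O) = (((O*y + O*O) - 29) - 30)**2 + O = (((O*y + O**2) - 29) - 30)**2 + O = (((O**2 + O*y) - 29) - 30)**2 + O = ((-29 + O**2 + O*y) - 30)**2 + O = (-59 + O**2 + O*y)**2 + O = O + (-59 + O**2 + O*y)**2)
R(-390, 724 - 928) - 1*(-3931035) = ((724 - 928) + (-59 + (724 - 928)**2 + (724 - 928)*(-390))**2) - 1*(-3931035) = (-204 + (-59 + (-204)**2 - 204*(-390))**2) + 3931035 = (-204 + (-59 + 41616 + 79560)**2) + 3931035 = (-204 + 121117**2) + 3931035 = (-204 + 14669327689) + 3931035 = 14669327485 + 3931035 = 14673258520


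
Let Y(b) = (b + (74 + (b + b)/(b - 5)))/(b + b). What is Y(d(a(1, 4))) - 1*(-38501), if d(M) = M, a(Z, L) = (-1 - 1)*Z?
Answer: 269380/7 ≈ 38483.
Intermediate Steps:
a(Z, L) = -2*Z
Y(b) = (74 + b + 2*b/(-5 + b))/(2*b) (Y(b) = (b + (74 + (2*b)/(-5 + b)))/((2*b)) = (b + (74 + 2*b/(-5 + b)))*(1/(2*b)) = (74 + b + 2*b/(-5 + b))*(1/(2*b)) = (74 + b + 2*b/(-5 + b))/(2*b))
Y(d(a(1, 4))) - 1*(-38501) = (-370 + (-2*1)**2 + 71*(-2*1))/(2*((-2*1))*(-5 - 2*1)) - 1*(-38501) = (1/2)*(-370 + (-2)**2 + 71*(-2))/(-2*(-5 - 2)) + 38501 = (1/2)*(-1/2)*(-370 + 4 - 142)/(-7) + 38501 = (1/2)*(-1/2)*(-1/7)*(-508) + 38501 = -127/7 + 38501 = 269380/7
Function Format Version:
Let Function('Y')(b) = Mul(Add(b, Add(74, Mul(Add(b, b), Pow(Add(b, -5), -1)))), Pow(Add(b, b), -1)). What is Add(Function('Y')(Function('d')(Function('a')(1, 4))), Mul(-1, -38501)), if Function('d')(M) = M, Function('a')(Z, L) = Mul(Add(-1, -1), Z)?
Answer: Rational(269380, 7) ≈ 38483.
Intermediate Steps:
Function('a')(Z, L) = Mul(-2, Z)
Function('Y')(b) = Mul(Rational(1, 2), Pow(b, -1), Add(74, b, Mul(2, b, Pow(Add(-5, b), -1)))) (Function('Y')(b) = Mul(Add(b, Add(74, Mul(Mul(2, b), Pow(Add(-5, b), -1)))), Pow(Mul(2, b), -1)) = Mul(Add(b, Add(74, Mul(2, b, Pow(Add(-5, b), -1)))), Mul(Rational(1, 2), Pow(b, -1))) = Mul(Add(74, b, Mul(2, b, Pow(Add(-5, b), -1))), Mul(Rational(1, 2), Pow(b, -1))) = Mul(Rational(1, 2), Pow(b, -1), Add(74, b, Mul(2, b, Pow(Add(-5, b), -1)))))
Add(Function('Y')(Function('d')(Function('a')(1, 4))), Mul(-1, -38501)) = Add(Mul(Rational(1, 2), Pow(Mul(-2, 1), -1), Pow(Add(-5, Mul(-2, 1)), -1), Add(-370, Pow(Mul(-2, 1), 2), Mul(71, Mul(-2, 1)))), Mul(-1, -38501)) = Add(Mul(Rational(1, 2), Pow(-2, -1), Pow(Add(-5, -2), -1), Add(-370, Pow(-2, 2), Mul(71, -2))), 38501) = Add(Mul(Rational(1, 2), Rational(-1, 2), Pow(-7, -1), Add(-370, 4, -142)), 38501) = Add(Mul(Rational(1, 2), Rational(-1, 2), Rational(-1, 7), -508), 38501) = Add(Rational(-127, 7), 38501) = Rational(269380, 7)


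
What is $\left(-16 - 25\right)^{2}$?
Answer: $1681$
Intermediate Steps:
$\left(-16 - 25\right)^{2} = \left(-41\right)^{2} = 1681$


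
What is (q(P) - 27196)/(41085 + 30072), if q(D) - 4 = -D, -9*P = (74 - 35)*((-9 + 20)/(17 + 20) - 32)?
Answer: -1011187/2632809 ≈ -0.38407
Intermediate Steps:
P = 5083/37 (P = -(74 - 35)*((-9 + 20)/(17 + 20) - 32)/9 = -13*(11/37 - 32)/3 = -13*(-1173)/(3*37) = -⅑*(-45747/37) = 5083/37 ≈ 137.38)
q(D) = 4 - D
(q(P) - 27196)/(41085 + 30072) = ((4 - 1*5083/37) - 27196)/(41085 + 30072) = ((4 - 5083/37) - 27196)/71157 = (-4935/37 - 27196)*(1/71157) = -1011187/37*1/71157 = -1011187/2632809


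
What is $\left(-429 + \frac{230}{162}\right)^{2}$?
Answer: $\frac{1199513956}{6561} \approx 1.8282 \cdot 10^{5}$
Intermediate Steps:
$\left(-429 + \frac{230}{162}\right)^{2} = \left(-429 + 230 \cdot \frac{1}{162}\right)^{2} = \left(-429 + \frac{115}{81}\right)^{2} = \left(- \frac{34634}{81}\right)^{2} = \frac{1199513956}{6561}$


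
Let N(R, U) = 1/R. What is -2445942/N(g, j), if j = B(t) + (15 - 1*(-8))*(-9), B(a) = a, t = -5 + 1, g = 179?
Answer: -437823618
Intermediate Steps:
t = -4
j = -211 (j = -4 + (15 - 1*(-8))*(-9) = -4 + (15 + 8)*(-9) = -4 + 23*(-9) = -4 - 207 = -211)
-2445942/N(g, j) = -2445942/(1/179) = -2445942/1/179 = -2445942*179 = -437823618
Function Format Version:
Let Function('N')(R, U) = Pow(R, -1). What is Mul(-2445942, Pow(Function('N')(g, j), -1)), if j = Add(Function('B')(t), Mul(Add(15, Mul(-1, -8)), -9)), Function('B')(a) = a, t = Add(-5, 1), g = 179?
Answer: -437823618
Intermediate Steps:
t = -4
j = -211 (j = Add(-4, Mul(Add(15, Mul(-1, -8)), -9)) = Add(-4, Mul(Add(15, 8), -9)) = Add(-4, Mul(23, -9)) = Add(-4, -207) = -211)
Mul(-2445942, Pow(Function('N')(g, j), -1)) = Mul(-2445942, Pow(Pow(179, -1), -1)) = Mul(-2445942, Pow(Rational(1, 179), -1)) = Mul(-2445942, 179) = -437823618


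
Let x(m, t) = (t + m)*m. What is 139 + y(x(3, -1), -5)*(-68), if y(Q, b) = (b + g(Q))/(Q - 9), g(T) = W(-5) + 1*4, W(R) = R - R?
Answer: 349/3 ≈ 116.33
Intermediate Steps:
W(R) = 0
x(m, t) = m*(m + t) (x(m, t) = (m + t)*m = m*(m + t))
g(T) = 4 (g(T) = 0 + 1*4 = 0 + 4 = 4)
y(Q, b) = (4 + b)/(-9 + Q) (y(Q, b) = (b + 4)/(Q - 9) = (4 + b)/(-9 + Q))
139 + y(x(3, -1), -5)*(-68) = 139 + ((4 - 5)/(-9 + 3*(3 - 1)))*(-68) = 139 + (-1/(-9 + 3*2))*(-68) = 139 + (-1/(-9 + 6))*(-68) = 139 + (-1/(-3))*(-68) = 139 - ⅓*(-1)*(-68) = 139 + (⅓)*(-68) = 139 - 68/3 = 349/3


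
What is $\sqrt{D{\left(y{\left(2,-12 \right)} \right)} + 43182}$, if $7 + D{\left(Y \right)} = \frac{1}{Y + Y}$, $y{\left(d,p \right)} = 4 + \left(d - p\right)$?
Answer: $\frac{\sqrt{1554301}}{6} \approx 207.79$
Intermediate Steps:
$y{\left(d,p \right)} = 4 + d - p$
$D{\left(Y \right)} = -7 + \frac{1}{2 Y}$ ($D{\left(Y \right)} = -7 + \frac{1}{Y + Y} = -7 + \frac{1}{2 Y}$)
$\sqrt{D{\left(y{\left(2,-12 \right)} \right)} + 43182} = \sqrt{\left(-7 + \frac{1}{2 \left(4 + 2 - -12\right)}\right) + 43182} = \sqrt{\left(-7 + \frac{1}{2 \left(4 + 2 + 12\right)}\right) + 43182} = \sqrt{\left(-7 + \frac{1}{2 \cdot 18}\right) + 43182} = \sqrt{\left(-7 + \frac{1}{2} \cdot \frac{1}{18}\right) + 43182} = \sqrt{\left(-7 + \frac{1}{36}\right) + 43182} = \sqrt{- \frac{251}{36} + 43182} = \sqrt{\frac{1554301}{36}} = \frac{\sqrt{1554301}}{6}$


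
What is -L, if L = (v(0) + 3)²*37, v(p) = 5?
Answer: -2368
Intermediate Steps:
L = 2368 (L = (5 + 3)²*37 = 8²*37 = 64*37 = 2368)
-L = -1*2368 = -2368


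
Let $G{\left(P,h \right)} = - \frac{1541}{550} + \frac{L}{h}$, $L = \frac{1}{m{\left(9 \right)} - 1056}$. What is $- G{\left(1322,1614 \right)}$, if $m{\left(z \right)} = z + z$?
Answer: $\frac{1290843581}{460716300} \approx 2.8018$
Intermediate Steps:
$m{\left(z \right)} = 2 z$
$L = - \frac{1}{1038}$ ($L = \frac{1}{2 \cdot 9 - 1056} = \frac{1}{18 - 1056} = \frac{1}{-1038} = - \frac{1}{1038} \approx -0.00096339$)
$G{\left(P,h \right)} = - \frac{1541}{550} - \frac{1}{1038 h}$
$- G{\left(1322,1614 \right)} = - \frac{-275 - 1290843306}{285450 \cdot 1614} = - \frac{-1290843581}{285450 \cdot 1614} = \left(-1\right) \left(- \frac{1290843581}{460716300}\right) = \frac{1290843581}{460716300}$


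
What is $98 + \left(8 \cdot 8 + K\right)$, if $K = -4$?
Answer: $158$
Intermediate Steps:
$98 + \left(8 \cdot 8 + K\right) = 98 + \left(8 \cdot 8 - 4\right) = 98 + \left(64 - 4\right) = 98 + 60 = 158$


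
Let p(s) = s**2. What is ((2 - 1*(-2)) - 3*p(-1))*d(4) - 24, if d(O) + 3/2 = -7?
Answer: -65/2 ≈ -32.500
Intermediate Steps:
d(O) = -17/2 (d(O) = -3/2 - 7 = -17/2)
((2 - 1*(-2)) - 3*p(-1))*d(4) - 24 = ((2 - 1*(-2)) - 3*(-1)**2)*(-17/2) - 24 = ((2 + 2) - 3*1)*(-17/2) - 24 = (4 - 3)*(-17/2) - 24 = 1*(-17/2) - 24 = -17/2 - 24 = -65/2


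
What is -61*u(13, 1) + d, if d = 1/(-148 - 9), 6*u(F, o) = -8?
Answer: 38305/471 ≈ 81.327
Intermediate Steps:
u(F, o) = -4/3 (u(F, o) = (⅙)*(-8) = -4/3)
d = -1/157 (d = 1/(-157) = -1/157 ≈ -0.0063694)
-61*u(13, 1) + d = -61*(-4/3) - 1/157 = 244/3 - 1/157 = 38305/471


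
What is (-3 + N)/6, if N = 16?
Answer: 13/6 ≈ 2.1667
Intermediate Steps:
(-3 + N)/6 = (-3 + 16)/6 = 13*(⅙) = 13/6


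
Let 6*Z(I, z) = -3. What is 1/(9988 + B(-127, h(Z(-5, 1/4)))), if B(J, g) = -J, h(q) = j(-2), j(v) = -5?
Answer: 1/10115 ≈ 9.8863e-5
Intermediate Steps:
Z(I, z) = -½ (Z(I, z) = (⅙)*(-3) = -½)
h(q) = -5
1/(9988 + B(-127, h(Z(-5, 1/4)))) = 1/(9988 - 1*(-127)) = 1/(9988 + 127) = 1/10115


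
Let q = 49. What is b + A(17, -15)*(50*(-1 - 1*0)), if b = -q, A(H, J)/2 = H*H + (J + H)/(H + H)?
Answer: -492233/17 ≈ -28955.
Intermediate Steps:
A(H, J) = 2*H² + (H + J)/H (A(H, J) = 2*(H*H + (J + H)/(H + H)) = 2*(H² + (H + J)/((2*H))) = 2*(H² + (H + J)*(1/(2*H))) = 2*(H² + (H + J)/(2*H)) = 2*H² + (H + J)/H)
b = -49 (b = -1*49 = -49)
b + A(17, -15)*(50*(-1 - 1*0)) = -49 + ((17 - 15 + 2*17³)/17)*(50*(-1 - 1*0)) = -49 + ((17 - 15 + 2*4913)/17)*(50*(-1 + 0)) = -49 + ((17 - 15 + 9826)/17)*(50*(-1)) = -49 + ((1/17)*9828)*(-50) = -49 + (9828/17)*(-50) = -49 - 491400/17 = -492233/17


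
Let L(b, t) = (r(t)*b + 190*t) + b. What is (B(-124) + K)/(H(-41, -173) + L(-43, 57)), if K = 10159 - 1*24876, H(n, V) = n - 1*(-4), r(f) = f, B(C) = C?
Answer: -14841/8299 ≈ -1.7883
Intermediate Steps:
H(n, V) = 4 + n (H(n, V) = n + 4 = 4 + n)
K = -14717 (K = 10159 - 24876 = -14717)
L(b, t) = b + 190*t + b*t (L(b, t) = (t*b + 190*t) + b = (b*t + 190*t) + b = (190*t + b*t) + b = b + 190*t + b*t)
(B(-124) + K)/(H(-41, -173) + L(-43, 57)) = (-124 - 14717)/((4 - 41) + (-43 + 190*57 - 43*57)) = -14841/(-37 + (-43 + 10830 - 2451)) = -14841/(-37 + 8336) = -14841/8299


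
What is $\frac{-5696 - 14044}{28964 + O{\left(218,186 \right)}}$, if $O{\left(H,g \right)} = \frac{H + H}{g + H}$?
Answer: $- \frac{1993740}{2925473} \approx -0.68151$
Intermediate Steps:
$O{\left(H,g \right)} = \frac{2 H}{H + g}$
$\frac{-5696 - 14044}{28964 + O{\left(218,186 \right)}} = \frac{-5696 - 14044}{28964 + 2 \cdot 218 \frac{1}{218 + 186}} = - \frac{19740}{28964 + 2 \cdot 218 \cdot \frac{1}{404}} = - \frac{19740}{28964 + \frac{109}{101}} = - \frac{19740}{\frac{2925473}{101}} = \left(-19740\right) \frac{101}{2925473} = - \frac{1993740}{2925473}$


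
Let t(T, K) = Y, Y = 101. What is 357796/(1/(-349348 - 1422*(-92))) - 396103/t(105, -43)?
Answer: -7896888719607/101 ≈ -7.8187e+10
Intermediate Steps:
t(T, K) = 101
357796/(1/(-349348 - 1422*(-92))) - 396103/t(105, -43) = 357796/(1/(-349348 - 1422*(-92))) - 396103/101 = 357796/(1/(-349348 + 130824)) - 396103*1/101 = 357796/(1/(-218524)) - 396103/101 = 357796/(-1/218524) - 396103/101 = 357796*(-218524) - 396103/101 = -78187013104 - 396103/101 = -7896888719607/101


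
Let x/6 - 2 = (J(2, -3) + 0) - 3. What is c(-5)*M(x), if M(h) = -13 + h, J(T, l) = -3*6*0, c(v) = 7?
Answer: -133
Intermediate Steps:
J(T, l) = 0 (J(T, l) = -18*0 = 0)
x = -6 (x = 12 + 6*((0 + 0) - 3) = 12 + 6*(0 - 3) = 12 + 6*(-3) = 12 - 18 = -6)
c(-5)*M(x) = 7*(-13 - 6) = 7*(-19) = -133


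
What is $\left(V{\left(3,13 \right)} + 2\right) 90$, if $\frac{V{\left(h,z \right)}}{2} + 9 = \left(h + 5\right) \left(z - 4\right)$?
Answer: $11520$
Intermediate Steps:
$V{\left(h,z \right)} = -18 + 2 \left(-4 + z\right) \left(5 + h\right)$ ($V{\left(h,z \right)} = -18 + 2 \left(h + 5\right) \left(z - 4\right) = -18 + 2 \left(5 + h\right) \left(-4 + z\right) = -18 + 2 \left(-4 + z\right) \left(5 + h\right)$)
$\left(V{\left(3,13 \right)} + 2\right) 90 = \left(\left(-58 - 24 + 10 \cdot 13 + 2 \cdot 3 \cdot 13\right) + 2\right) 90 = \left(\left(-58 - 24 + 130 + 78\right) + 2\right) 90 = \left(126 + 2\right) 90 = 128 \cdot 90 = 11520$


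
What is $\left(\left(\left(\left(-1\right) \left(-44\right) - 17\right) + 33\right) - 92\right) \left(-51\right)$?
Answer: $1632$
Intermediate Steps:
$\left(\left(\left(\left(-1\right) \left(-44\right) - 17\right) + 33\right) - 92\right) \left(-51\right) = \left(\left(\left(44 - 17\right) + 33\right) - 92\right) \left(-51\right) = \left(\left(27 + 33\right) - 92\right) \left(-51\right) = \left(60 - 92\right) \left(-51\right) = \left(-32\right) \left(-51\right) = 1632$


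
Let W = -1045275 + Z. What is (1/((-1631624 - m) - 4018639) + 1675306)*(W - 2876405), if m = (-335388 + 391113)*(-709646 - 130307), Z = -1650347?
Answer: -436877813034626122435471/46800730662 ≈ -9.3348e+12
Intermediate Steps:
m = -46806380925 (m = 55725*(-839953) = -46806380925)
W = -2695622 (W = -1045275 - 1650347 = -2695622)
(1/((-1631624 - m) - 4018639) + 1675306)*(W - 2876405) = (1/((-1631624 - 1*(-46806380925)) - 4018639) + 1675306)*(-2695622 - 2876405) = (1/((-1631624 + 46806380925) - 4018639) + 1675306)*(-5572027) = (1/(46804749301 - 4018639) + 1675306)*(-5572027) = (1/46800730662 + 1675306)*(-5572027) = (78405544882432573/46800730662)*(-5572027) = -436877813034626122435471/46800730662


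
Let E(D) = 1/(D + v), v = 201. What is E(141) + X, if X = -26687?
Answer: -9126953/342 ≈ -26687.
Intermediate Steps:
E(D) = 1/(201 + D) (E(D) = 1/(D + 201) = 1/(201 + D))
E(141) + X = 1/(201 + 141) - 26687 = 1/342 - 26687 = -9126953/342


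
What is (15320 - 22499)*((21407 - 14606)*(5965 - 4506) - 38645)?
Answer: -70957336506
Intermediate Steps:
(15320 - 22499)*((21407 - 14606)*(5965 - 4506) - 38645) = -7179*(6801*1459 - 38645) = -7179*(9922659 - 38645) = -7179*9884014 = -70957336506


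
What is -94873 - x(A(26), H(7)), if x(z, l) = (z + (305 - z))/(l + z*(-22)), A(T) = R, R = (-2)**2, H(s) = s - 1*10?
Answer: -8633138/91 ≈ -94870.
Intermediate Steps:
H(s) = -10 + s (H(s) = s - 10 = -10 + s)
R = 4
A(T) = 4
x(z, l) = 305/(l - 22*z)
-94873 - x(A(26), H(7)) = -94873 - 305/((-10 + 7) - 22*4) = -94873 - 305/(-3 - 88) = -94873 - 305/(-91) = -94873 - 305*(-1)/91 = -94873 - 1*(-305/91) = -94873 + 305/91 = -8633138/91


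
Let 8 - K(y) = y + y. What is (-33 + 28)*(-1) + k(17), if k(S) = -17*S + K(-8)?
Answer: -260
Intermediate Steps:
K(y) = 8 - 2*y (K(y) = 8 - (y + y) = 8 - 2*y)
k(S) = 24 - 17*S (k(S) = -17*S + (8 - 2*(-8)) = -17*S + (8 + 16) = -17*S + 24 = 24 - 17*S)
(-33 + 28)*(-1) + k(17) = (-33 + 28)*(-1) + (24 - 17*17) = -5*(-1) + (24 - 289) = 5 - 265 = -260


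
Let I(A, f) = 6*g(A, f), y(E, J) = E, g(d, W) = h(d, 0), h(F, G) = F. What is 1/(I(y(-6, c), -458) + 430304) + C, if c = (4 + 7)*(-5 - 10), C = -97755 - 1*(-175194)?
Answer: 33319523653/430268 ≈ 77439.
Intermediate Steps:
g(d, W) = d
C = 77439 (C = -97755 + 175194 = 77439)
c = -165 (c = 11*(-15) = -165)
I(A, f) = 6*A
1/(I(y(-6, c), -458) + 430304) + C = 1/(6*(-6) + 430304) + 77439 = 1/(-36 + 430304) + 77439 = 1/430268 + 77439 = 33319523653/430268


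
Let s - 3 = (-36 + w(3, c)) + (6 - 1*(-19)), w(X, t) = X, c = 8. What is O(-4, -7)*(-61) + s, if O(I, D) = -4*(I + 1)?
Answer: -737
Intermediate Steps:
O(I, D) = -4 - 4*I (O(I, D) = -4*(1 + I) = -4 - 4*I)
s = -5 (s = 3 + ((-36 + 3) + (6 - 1*(-19))) = 3 + (-33 + (6 + 19)) = 3 + (-33 + 25) = 3 - 8 = -5)
O(-4, -7)*(-61) + s = (-4 - 4*(-4))*(-61) - 5 = (-4 + 16)*(-61) - 5 = 12*(-61) - 5 = -732 - 5 = -737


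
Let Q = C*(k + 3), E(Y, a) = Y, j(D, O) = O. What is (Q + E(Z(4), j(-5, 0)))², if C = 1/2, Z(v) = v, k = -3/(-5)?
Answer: 841/25 ≈ 33.640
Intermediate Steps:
k = ⅗ (k = -3*(-⅕) = ⅗ ≈ 0.60000)
C = ½ ≈ 0.50000
Q = 9/5 (Q = (⅗ + 3)/2 = (½)*(18/5) = 9/5 ≈ 1.8000)
(Q + E(Z(4), j(-5, 0)))² = (9/5 + 4)² = (29/5)² = 841/25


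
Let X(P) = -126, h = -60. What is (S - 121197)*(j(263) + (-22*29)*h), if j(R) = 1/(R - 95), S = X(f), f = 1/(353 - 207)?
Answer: -260077729081/56 ≈ -4.6442e+9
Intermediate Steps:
f = 1/146 ≈ 0.0068493
S = -126
j(R) = 1/(-95 + R)
(S - 121197)*(j(263) + (-22*29)*h) = (-126 - 121197)*(1/(-95 + 263) - 22*29*(-60)) = -121323*(1/168 - 638*(-60)) = -121323*(1/168 + 38280) = -121323*6431041/168 = -260077729081/56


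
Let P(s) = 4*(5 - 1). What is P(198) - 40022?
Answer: -40006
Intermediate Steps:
P(s) = 16 (P(s) = 4*4 = 16)
P(198) - 40022 = 16 - 40022 = -40006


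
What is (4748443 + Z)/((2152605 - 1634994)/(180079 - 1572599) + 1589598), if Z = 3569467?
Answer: 11582856033200/2213546489349 ≈ 5.2327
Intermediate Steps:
(4748443 + Z)/((2152605 - 1634994)/(180079 - 1572599) + 1589598) = (4748443 + 3569467)/((2152605 - 1634994)/(180079 - 1572599) + 1589598) = 8317910/(517611/(-1392520) + 1589598) = 8317910/(517611*(-1/1392520) + 1589598) = 8317910/(-517611/1392520 + 1589598) = 8317910/(2213546489349/1392520) = 8317910*(1392520/2213546489349) = 11582856033200/2213546489349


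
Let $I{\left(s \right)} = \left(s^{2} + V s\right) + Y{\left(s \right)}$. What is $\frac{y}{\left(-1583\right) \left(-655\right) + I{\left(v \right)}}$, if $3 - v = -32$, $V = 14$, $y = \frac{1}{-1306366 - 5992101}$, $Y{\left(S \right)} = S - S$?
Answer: $- \frac{1}{7580041856860} \approx -1.3193 \cdot 10^{-13}$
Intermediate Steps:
$Y{\left(S \right)} = 0$
$y = - \frac{1}{7298467}$ ($y = \frac{1}{-7298467} = - \frac{1}{7298467} \approx -1.3702 \cdot 10^{-7}$)
$v = 35$ ($v = 3 - -32 = 3 + 32 = 35$)
$I{\left(s \right)} = s^{2} + 14 s$ ($I{\left(s \right)} = \left(s^{2} + 14 s\right) + 0 = s^{2} + 14 s$)
$\frac{y}{\left(-1583\right) \left(-655\right) + I{\left(v \right)}} = - \frac{1}{7298467 \left(\left(-1583\right) \left(-655\right) + 35 \left(14 + 35\right)\right)} = - \frac{1}{7298467 \left(1036865 + 35 \cdot 49\right)} = - \frac{1}{7298467 \left(1036865 + 1715\right)} = - \frac{1}{7298467 \cdot 1038580} = \left(- \frac{1}{7298467}\right) \frac{1}{1038580} = - \frac{1}{7580041856860}$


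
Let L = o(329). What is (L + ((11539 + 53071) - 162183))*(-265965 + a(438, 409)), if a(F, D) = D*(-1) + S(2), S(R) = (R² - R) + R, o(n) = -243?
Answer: 26055247920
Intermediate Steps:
L = -243
S(R) = R²
a(F, D) = 4 - D (a(F, D) = D*(-1) + 2² = -D + 4 = 4 - D)
(L + ((11539 + 53071) - 162183))*(-265965 + a(438, 409)) = (-243 + ((11539 + 53071) - 162183))*(-265965 + (4 - 1*409)) = (-243 + (64610 - 162183))*(-265965 + (4 - 409)) = (-243 - 97573)*(-265965 - 405) = -97816*(-266370) = 26055247920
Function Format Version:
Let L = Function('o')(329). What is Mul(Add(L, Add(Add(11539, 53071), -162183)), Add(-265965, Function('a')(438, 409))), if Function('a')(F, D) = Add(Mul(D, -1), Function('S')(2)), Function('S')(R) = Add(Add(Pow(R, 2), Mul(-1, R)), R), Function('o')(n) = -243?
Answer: 26055247920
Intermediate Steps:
L = -243
Function('S')(R) = Pow(R, 2)
Function('a')(F, D) = Add(4, Mul(-1, D)) (Function('a')(F, D) = Add(Mul(D, -1), Pow(2, 2)) = Add(Mul(-1, D), 4) = Add(4, Mul(-1, D)))
Mul(Add(L, Add(Add(11539, 53071), -162183)), Add(-265965, Function('a')(438, 409))) = Mul(Add(-243, Add(Add(11539, 53071), -162183)), Add(-265965, Add(4, Mul(-1, 409)))) = Mul(Add(-243, Add(64610, -162183)), Add(-265965, Add(4, -409))) = Mul(Add(-243, -97573), Add(-265965, -405)) = Mul(-97816, -266370) = 26055247920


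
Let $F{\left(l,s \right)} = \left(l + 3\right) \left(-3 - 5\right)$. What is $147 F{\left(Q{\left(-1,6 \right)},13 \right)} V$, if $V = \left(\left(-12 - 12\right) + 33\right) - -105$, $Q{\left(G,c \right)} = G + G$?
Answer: $-134064$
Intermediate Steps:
$Q{\left(G,c \right)} = 2 G$
$F{\left(l,s \right)} = -24 - 8 l$ ($F{\left(l,s \right)} = \left(3 + l\right) \left(-8\right) = -24 - 8 l$)
$V = 114$ ($V = \left(-24 + 33\right) + 105 = 9 + 105 = 114$)
$147 F{\left(Q{\left(-1,6 \right)},13 \right)} V = 147 \left(-24 - 8 \cdot 2 \left(-1\right)\right) 114 = 147 \left(-24 - -16\right) 114 = 147 \left(-24 + 16\right) 114 = 147 \left(-8\right) 114 = \left(-1176\right) 114 = -134064$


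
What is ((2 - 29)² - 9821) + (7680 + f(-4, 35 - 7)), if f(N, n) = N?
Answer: -1416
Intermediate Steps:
((2 - 29)² - 9821) + (7680 + f(-4, 35 - 7)) = ((2 - 29)² - 9821) + (7680 - 4) = ((-27)² - 9821) + 7676 = (729 - 9821) + 7676 = -9092 + 7676 = -1416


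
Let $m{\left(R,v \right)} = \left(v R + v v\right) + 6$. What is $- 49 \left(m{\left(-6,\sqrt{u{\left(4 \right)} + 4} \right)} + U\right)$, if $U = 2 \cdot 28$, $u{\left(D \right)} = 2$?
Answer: $-3332 + 294 \sqrt{6} \approx -2611.9$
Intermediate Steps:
$U = 56$
$m{\left(R,v \right)} = 6 + v^{2} + R v$ ($m{\left(R,v \right)} = \left(R v + v^{2}\right) + 6 = \left(v^{2} + R v\right) + 6 = 6 + v^{2} + R v$)
$- 49 \left(m{\left(-6,\sqrt{u{\left(4 \right)} + 4} \right)} + U\right) = - 49 \left(\left(6 + \left(\sqrt{2 + 4}\right)^{2} - 6 \sqrt{2 + 4}\right) + 56\right) = - 49 \left(\left(6 + \left(\sqrt{6}\right)^{2} - 6 \sqrt{6}\right) + 56\right) = - 49 \left(\left(6 + 6 - 6 \sqrt{6}\right) + 56\right) = - 49 \left(\left(12 - 6 \sqrt{6}\right) + 56\right) = - 49 \left(68 - 6 \sqrt{6}\right) = -3332 + 294 \sqrt{6}$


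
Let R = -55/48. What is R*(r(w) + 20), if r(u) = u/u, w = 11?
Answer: -385/16 ≈ -24.063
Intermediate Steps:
r(u) = 1
R = -55/48 (R = -55*1/48 = -55/48 ≈ -1.1458)
R*(r(w) + 20) = -55*(1 + 20)/48 = -55/48*21 = -385/16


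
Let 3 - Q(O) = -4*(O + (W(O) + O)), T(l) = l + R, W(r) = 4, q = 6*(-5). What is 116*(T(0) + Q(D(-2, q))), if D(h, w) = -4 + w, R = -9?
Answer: -30392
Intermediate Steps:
q = -30
T(l) = -9 + l (T(l) = l - 9 = -9 + l)
Q(O) = 19 + 8*O (Q(O) = 3 - (-4)*(O + (4 + O)) = 3 - (-4)*(4 + 2*O) = 3 - (-16 - 8*O) = 3 + (16 + 8*O) = 19 + 8*O)
116*(T(0) + Q(D(-2, q))) = 116*((-9 + 0) + (19 + 8*(-4 - 30))) = 116*(-9 + (19 + 8*(-34))) = 116*(-9 + (19 - 272)) = 116*(-9 - 253) = 116*(-262) = -30392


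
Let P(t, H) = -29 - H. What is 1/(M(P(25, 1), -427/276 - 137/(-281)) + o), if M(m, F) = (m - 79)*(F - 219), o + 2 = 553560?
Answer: 77556/44792040599 ≈ 1.7315e-6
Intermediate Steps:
o = 553558 (o = -2 + 553560 = 553558)
M(m, F) = (-219 + F)*(-79 + m) (M(m, F) = (-79 + m)*(-219 + F) = (-219 + F)*(-79 + m))
1/(M(P(25, 1), -427/276 - 137/(-281)) + o) = 1/((17301 - 219*(-29 - 1*1) - 79*(-427/276 - 137/(-281)) + (-427/276 - 137/(-281))*(-29 - 1*1)) + 553558) = 1/((17301 - 219*(-29 - 1) - 79*(-427*1/276 - 137*(-1/281)) + (-427*1/276 - 137*(-1/281))*(-29 - 1)) + 553558) = 1/((17301 - 219*(-30) - 79*(-427/276 + 137/281) + (-427/276 + 137/281)*(-30)) + 553558) = 1/((17301 + 6570 - 79*(-82175/77556) - 82175/77556*(-30)) + 553558) = 1/((17301 + 6570 + 6491825/77556 + 410875/12926) + 553558) = 1/(1860296351/77556 + 553558) = 1/(44792040599/77556) = 77556/44792040599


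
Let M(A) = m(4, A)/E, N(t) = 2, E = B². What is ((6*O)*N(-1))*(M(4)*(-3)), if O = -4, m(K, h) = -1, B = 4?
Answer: -9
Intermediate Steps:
E = 16 (E = 4² = 16)
M(A) = -1/16
((6*O)*N(-1))*(M(4)*(-3)) = ((6*(-4))*2)*(-1/16*(-3)) = -24*2*(3/16) = -48*3/16 = -9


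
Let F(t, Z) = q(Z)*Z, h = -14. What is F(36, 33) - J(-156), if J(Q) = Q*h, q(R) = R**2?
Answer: 33753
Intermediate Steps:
F(t, Z) = Z**3 (F(t, Z) = Z**2*Z = Z**3)
J(Q) = -14*Q (J(Q) = Q*(-14) = -14*Q)
F(36, 33) - J(-156) = 33**3 - (-14)*(-156) = 35937 - 1*2184 = 35937 - 2184 = 33753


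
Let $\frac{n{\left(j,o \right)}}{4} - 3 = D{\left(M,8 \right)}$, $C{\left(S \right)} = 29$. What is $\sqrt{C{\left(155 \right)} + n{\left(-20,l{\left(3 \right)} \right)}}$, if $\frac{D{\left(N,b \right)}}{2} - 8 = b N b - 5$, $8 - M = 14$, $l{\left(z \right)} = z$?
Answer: $i \sqrt{3007} \approx 54.836 i$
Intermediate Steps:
$M = -6$ ($M = 8 - 14 = -6$)
$D{\left(N,b \right)} = 6 + 2 N b^{2}$ ($D{\left(N,b \right)} = 16 + 2 \left(b N b - 5\right) = 16 + 2 \left(N b b - 5\right) = 16 + 2 \left(N b^{2} - 5\right) = 16 + 2 \left(-5 + N b^{2}\right) = 16 + \left(-10 + 2 N b^{2}\right) = 6 + 2 N b^{2}$)
$n{\left(j,o \right)} = -3036$ ($n{\left(j,o \right)} = 12 + 4 \left(6 + 2 \left(-6\right) 8^{2}\right) = 12 + 4 \left(6 + 2 \left(-6\right) 64\right) = 12 + 4 \left(6 - 768\right) = 12 + 4 \left(-762\right) = 12 - 3048 = -3036$)
$\sqrt{C{\left(155 \right)} + n{\left(-20,l{\left(3 \right)} \right)}} = \sqrt{29 - 3036} = \sqrt{-3007} = i \sqrt{3007}$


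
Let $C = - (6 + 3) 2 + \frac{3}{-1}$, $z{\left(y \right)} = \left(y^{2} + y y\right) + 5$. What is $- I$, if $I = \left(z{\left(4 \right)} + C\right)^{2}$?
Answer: $-256$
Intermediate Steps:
$z{\left(y \right)} = 5 + 2 y^{2}$ ($z{\left(y \right)} = \left(y^{2} + y^{2}\right) + 5 = 2 y^{2} + 5 = 5 + 2 y^{2}$)
$C = -21$ ($C = \left(-1\right) 9 \cdot 2 + 3 \left(-1\right) = \left(-9\right) 2 - 3 = -18 - 3 = -21$)
$I = 256$ ($I = \left(\left(5 + 2 \cdot 4^{2}\right) - 21\right)^{2} = \left(\left(5 + 2 \cdot 16\right) - 21\right)^{2} = \left(\left(5 + 32\right) - 21\right)^{2} = \left(37 - 21\right)^{2} = 16^{2} = 256$)
$- I = \left(-1\right) 256 = -256$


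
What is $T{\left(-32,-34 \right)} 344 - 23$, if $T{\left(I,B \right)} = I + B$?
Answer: $-22727$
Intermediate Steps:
$T{\left(I,B \right)} = B + I$
$T{\left(-32,-34 \right)} 344 - 23 = \left(-34 - 32\right) 344 - 23 = \left(-66\right) 344 - 23 = -22704 - 23 = -22727$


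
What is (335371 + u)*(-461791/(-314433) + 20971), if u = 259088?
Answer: 435569107691934/34937 ≈ 1.2467e+10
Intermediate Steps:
(335371 + u)*(-461791/(-314433) + 20971) = (335371 + 259088)*(-461791/(-314433) + 20971) = 594459*(-461791*(-1/314433) + 20971) = 594459*(461791/314433 + 20971) = 594459*(6594436234/314433) = 435569107691934/34937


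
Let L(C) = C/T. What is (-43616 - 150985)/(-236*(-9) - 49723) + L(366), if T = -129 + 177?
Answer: 4460347/380792 ≈ 11.713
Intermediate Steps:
T = 48
L(C) = C/48
(-43616 - 150985)/(-236*(-9) - 49723) + L(366) = (-43616 - 150985)/(-236*(-9) - 49723) + (1/48)*366 = -194601/(2124 - 49723) + 61/8 = -194601/(-47599) + 61/8 = -194601*(-1/47599) + 61/8 = 194601/47599 + 61/8 = 4460347/380792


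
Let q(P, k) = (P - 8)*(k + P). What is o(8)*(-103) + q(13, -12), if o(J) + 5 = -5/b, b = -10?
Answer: 937/2 ≈ 468.50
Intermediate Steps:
q(P, k) = (-8 + P)*(P + k)
o(J) = -9/2 (o(J) = -5 - 5/(-10) = -5 - 5*(-⅒) = -5 + ½ = -9/2)
o(8)*(-103) + q(13, -12) = -9/2*(-103) + (13² - 8*13 - 8*(-12) + 13*(-12)) = 927/2 + (169 - 104 + 96 - 156) = 927/2 + 5 = 937/2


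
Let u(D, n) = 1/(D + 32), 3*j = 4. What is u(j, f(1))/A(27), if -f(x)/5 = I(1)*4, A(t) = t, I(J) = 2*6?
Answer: 1/900 ≈ 0.0011111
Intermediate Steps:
j = 4/3 (j = (⅓)*4 = 4/3 ≈ 1.3333)
I(J) = 12
f(x) = -240 (f(x) = -60*4 = -5*48 = -240)
u(D, n) = 1/(32 + D)
u(j, f(1))/A(27) = 1/((32 + 4/3)*27) = (1/27)/(100/3) = (3/100)*(1/27) = 1/900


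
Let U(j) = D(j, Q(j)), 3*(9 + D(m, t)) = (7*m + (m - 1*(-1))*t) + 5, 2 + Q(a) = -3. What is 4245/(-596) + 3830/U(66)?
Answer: 426821/4172 ≈ 102.31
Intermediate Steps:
Q(a) = -5 (Q(a) = -2 - 3 = -5)
D(m, t) = -22/3 + 7*m/3 + t*(1 + m)/3 (D(m, t) = -9 + ((7*m + (m - 1*(-1))*t) + 5)/3 = -9 + ((7*m + (m + 1)*t) + 5)/3 = -9 + ((7*m + (1 + m)*t) + 5)/3 = -9 + ((7*m + t*(1 + m)) + 5)/3 = -9 + (5 + 7*m + t*(1 + m))/3 = -9 + (5/3 + 7*m/3 + t*(1 + m)/3) = -22/3 + 7*m/3 + t*(1 + m)/3)
U(j) = -9 + 2*j/3 (U(j) = -22/3 + (⅓)*(-5) + 7*j/3 + (⅓)*j*(-5) = -22/3 - 5/3 + 7*j/3 - 5*j/3 = -9 + 2*j/3)
4245/(-596) + 3830/U(66) = 4245/(-596) + 3830/(-9 + (⅔)*66) = 4245*(-1/596) + 3830/(-9 + 44) = -4245/596 + 3830/35 = -4245/596 + 3830*(1/35) = -4245/596 + 766/7 = 426821/4172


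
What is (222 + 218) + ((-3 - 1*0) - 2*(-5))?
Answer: 447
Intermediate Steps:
(222 + 218) + ((-3 - 1*0) - 2*(-5)) = 440 + ((-3 + 0) + 10) = 440 + (-3 + 10) = 440 + 7 = 447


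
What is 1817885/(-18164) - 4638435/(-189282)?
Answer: -43306729205/573019708 ≈ -75.576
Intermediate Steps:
1817885/(-18164) - 4638435/(-189282) = 1817885*(-1/18164) - 4638435*(-1/189282) = -1817885/18164 + 1546145/63094 = -43306729205/573019708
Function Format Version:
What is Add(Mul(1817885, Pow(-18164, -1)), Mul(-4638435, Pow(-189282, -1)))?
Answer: Rational(-43306729205, 573019708) ≈ -75.576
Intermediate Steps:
Add(Mul(1817885, Pow(-18164, -1)), Mul(-4638435, Pow(-189282, -1))) = Add(Mul(1817885, Rational(-1, 18164)), Mul(-4638435, Rational(-1, 189282))) = Add(Rational(-1817885, 18164), Rational(1546145, 63094)) = Rational(-43306729205, 573019708)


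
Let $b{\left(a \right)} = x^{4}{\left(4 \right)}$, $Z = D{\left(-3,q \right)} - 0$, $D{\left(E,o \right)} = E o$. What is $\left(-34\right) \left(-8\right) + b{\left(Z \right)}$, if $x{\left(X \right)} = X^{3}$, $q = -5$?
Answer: $16777488$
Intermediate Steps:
$Z = 15$ ($Z = \left(-3\right) \left(-5\right) - 0 = 15 + 0 = 15$)
$b{\left(a \right)} = 16777216$ ($b{\left(a \right)} = \left(4^{3}\right)^{4} = 64^{4} = 16777216$)
$\left(-34\right) \left(-8\right) + b{\left(Z \right)} = \left(-34\right) \left(-8\right) + 16777216 = 272 + 16777216 = 16777488$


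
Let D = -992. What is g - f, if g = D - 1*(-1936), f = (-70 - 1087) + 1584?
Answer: 517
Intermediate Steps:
f = 427 (f = -1157 + 1584 = 427)
g = 944 (g = -992 - 1*(-1936) = -992 + 1936 = 944)
g - f = 944 - 1*427 = 944 - 427 = 517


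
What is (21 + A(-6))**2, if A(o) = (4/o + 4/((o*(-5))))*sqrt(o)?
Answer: 32947/75 - 112*I*sqrt(6)/5 ≈ 439.29 - 54.869*I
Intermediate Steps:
A(o) = 16/(5*sqrt(o)) (A(o) = (4/o + 4/((-5*o)))*sqrt(o) = (4/o + 4*(-1/(5*o)))*sqrt(o) = (4/o - 4/(5*o))*sqrt(o) = (16/(5*o))*sqrt(o) = 16/(5*sqrt(o)))
(21 + A(-6))**2 = (21 + 16/(5*sqrt(-6)))**2 = (21 + 16*(-I*sqrt(6)/6)/5)**2 = (21 - 8*I*sqrt(6)/15)**2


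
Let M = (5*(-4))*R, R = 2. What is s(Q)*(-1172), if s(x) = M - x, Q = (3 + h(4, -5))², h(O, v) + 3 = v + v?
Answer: 164080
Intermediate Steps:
h(O, v) = -3 + 2*v (h(O, v) = -3 + (v + v) = -3 + 2*v)
Q = 100 (Q = (3 + (-3 + 2*(-5)))² = (3 + (-3 - 10))² = (3 - 13)² = (-10)² = 100)
M = -40 (M = (5*(-4))*2 = -20*2 = -40)
s(x) = -40 - x
s(Q)*(-1172) = (-40 - 1*100)*(-1172) = (-40 - 100)*(-1172) = -140*(-1172) = 164080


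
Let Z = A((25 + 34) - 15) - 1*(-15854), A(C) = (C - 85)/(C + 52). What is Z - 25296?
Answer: -906473/96 ≈ -9442.4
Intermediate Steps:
A(C) = (-85 + C)/(52 + C)
Z = 1521943/96 (Z = (-85 + ((25 + 34) - 15))/(52 + ((25 + 34) - 15)) - 1*(-15854) = (-85 + (59 - 15))/(52 + (59 - 15)) + 15854 = (-85 + 44)/(52 + 44) + 15854 = -41/96 + 15854 = 1521943/96 ≈ 15854.)
Z - 25296 = 1521943/96 - 25296 = -906473/96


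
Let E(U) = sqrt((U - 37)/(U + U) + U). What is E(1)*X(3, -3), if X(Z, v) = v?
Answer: -3*I*sqrt(17) ≈ -12.369*I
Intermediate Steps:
E(U) = sqrt(U + (-37 + U)/(2*U)) (E(U) = sqrt((-37 + U)/((2*U)) + U) = sqrt((-37 + U)*(1/(2*U)) + U) = sqrt((-37 + U)/(2*U) + U) = sqrt(U + (-37 + U)/(2*U)))
E(1)*X(3, -3) = (sqrt(2 - 74/1 + 4*1)/2)*(-3) = (sqrt(2 - 74*1 + 4)/2)*(-3) = (sqrt(2 - 74 + 4)/2)*(-3) = (sqrt(-68)/2)*(-3) = ((2*I*sqrt(17))/2)*(-3) = (I*sqrt(17))*(-3) = -3*I*sqrt(17)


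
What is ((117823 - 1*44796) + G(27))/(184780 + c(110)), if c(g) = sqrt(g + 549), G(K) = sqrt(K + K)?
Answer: 13493929060/34143647741 - 73027*sqrt(659)/34143647741 - 3*sqrt(3954)/34143647741 + 554340*sqrt(6)/34143647741 ≈ 0.39520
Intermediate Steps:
G(K) = sqrt(2)*sqrt(K) (G(K) = sqrt(2*K) = sqrt(2)*sqrt(K))
c(g) = sqrt(549 + g)
((117823 - 1*44796) + G(27))/(184780 + c(110)) = ((117823 - 1*44796) + sqrt(2)*sqrt(27))/(184780 + sqrt(549 + 110)) = ((117823 - 44796) + sqrt(2)*(3*sqrt(3)))/(184780 + sqrt(659)) = (73027 + 3*sqrt(6))/(184780 + sqrt(659))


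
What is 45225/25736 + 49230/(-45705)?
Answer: 53335023/78417592 ≈ 0.68014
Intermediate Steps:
45225/25736 + 49230/(-45705) = 45225*(1/25736) + 49230*(-1/45705) = 45225/25736 - 3282/3047 = 53335023/78417592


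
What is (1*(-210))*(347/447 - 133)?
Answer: 4137280/149 ≈ 27767.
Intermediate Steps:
(1*(-210))*(347/447 - 133) = -210*(347*(1/447) - 133) = -210*(347/447 - 133) = -210*(-59104/447) = 4137280/149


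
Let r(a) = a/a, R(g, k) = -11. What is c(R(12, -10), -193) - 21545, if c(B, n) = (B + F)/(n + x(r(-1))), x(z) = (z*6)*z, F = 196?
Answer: -4029100/187 ≈ -21546.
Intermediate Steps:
r(a) = 1
x(z) = 6*z**2 (x(z) = (6*z)*z = 6*z**2)
c(B, n) = (196 + B)/(6 + n) (c(B, n) = (B + 196)/(n + 6*1**2) = (196 + B)/(n + 6*1) = (196 + B)/(n + 6) = (196 + B)/(6 + n))
c(R(12, -10), -193) - 21545 = (196 - 11)/(6 - 193) - 21545 = 185/(-187) - 21545 = -1/187*185 - 21545 = -185/187 - 21545 = -4029100/187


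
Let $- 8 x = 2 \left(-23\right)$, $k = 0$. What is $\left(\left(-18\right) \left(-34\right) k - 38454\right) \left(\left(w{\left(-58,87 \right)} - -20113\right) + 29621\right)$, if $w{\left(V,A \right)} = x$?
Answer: $- \frac{3825384693}{2} \approx -1.9127 \cdot 10^{9}$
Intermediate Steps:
$x = \frac{23}{4}$ ($x = - \frac{2 \left(-23\right)}{8} = \left(- \frac{1}{8}\right) \left(-46\right) = \frac{23}{4} \approx 5.75$)
$w{\left(V,A \right)} = \frac{23}{4}$
$\left(\left(-18\right) \left(-34\right) k - 38454\right) \left(\left(w{\left(-58,87 \right)} - -20113\right) + 29621\right) = \left(\left(-18\right) \left(-34\right) 0 - 38454\right) \left(\left(\frac{23}{4} - -20113\right) + 29621\right) = \left(612 \cdot 0 - 38454\right) \left(\left(\frac{23}{4} + 20113\right) + 29621\right) = \left(0 - 38454\right) \left(\frac{80475}{4} + 29621\right) = \left(-38454\right) \frac{198959}{4} = - \frac{3825384693}{2}$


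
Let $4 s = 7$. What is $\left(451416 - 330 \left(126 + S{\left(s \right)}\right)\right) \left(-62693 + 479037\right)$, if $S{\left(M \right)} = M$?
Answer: $170392320924$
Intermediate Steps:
$s = \frac{7}{4}$ ($s = \frac{1}{4} \cdot 7 = \frac{7}{4} \approx 1.75$)
$\left(451416 - 330 \left(126 + S{\left(s \right)}\right)\right) \left(-62693 + 479037\right) = \left(451416 - 330 \left(126 + \frac{7}{4}\right)\right) \left(-62693 + 479037\right) = \left(451416 - \frac{84315}{2}\right) 416344 = \frac{818517}{2} \cdot 416344 = 170392320924$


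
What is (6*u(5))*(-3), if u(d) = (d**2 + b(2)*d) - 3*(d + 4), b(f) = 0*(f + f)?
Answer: 36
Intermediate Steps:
b(f) = 0 (b(f) = 0*(2*f) = 0)
u(d) = -12 + d**2 - 3*d (u(d) = (d**2 + 0*d) - 3*(d + 4) = (d**2 + 0) - 3*(4 + d) = d**2 + (-12 - 3*d) = -12 + d**2 - 3*d)
(6*u(5))*(-3) = (6*(-12 + 5**2 - 3*5))*(-3) = (6*(-12 + 25 - 15))*(-3) = (6*(-2))*(-3) = -12*(-3) = 36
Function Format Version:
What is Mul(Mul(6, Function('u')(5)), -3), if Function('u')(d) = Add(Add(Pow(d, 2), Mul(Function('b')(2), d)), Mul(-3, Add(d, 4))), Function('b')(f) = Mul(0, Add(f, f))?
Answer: 36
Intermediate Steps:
Function('b')(f) = 0 (Function('b')(f) = Mul(0, Mul(2, f)) = 0)
Function('u')(d) = Add(-12, Pow(d, 2), Mul(-3, d)) (Function('u')(d) = Add(Add(Pow(d, 2), Mul(0, d)), Mul(-3, Add(d, 4))) = Add(Add(Pow(d, 2), 0), Mul(-3, Add(4, d))) = Add(Pow(d, 2), Add(-12, Mul(-3, d))) = Add(-12, Pow(d, 2), Mul(-3, d)))
Mul(Mul(6, Function('u')(5)), -3) = Mul(Mul(6, Add(-12, Pow(5, 2), Mul(-3, 5))), -3) = Mul(Mul(6, Add(-12, 25, -15)), -3) = Mul(Mul(6, -2), -3) = Mul(-12, -3) = 36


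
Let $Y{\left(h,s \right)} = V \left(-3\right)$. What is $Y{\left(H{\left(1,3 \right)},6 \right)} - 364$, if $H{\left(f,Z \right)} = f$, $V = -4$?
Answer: $-352$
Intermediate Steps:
$Y{\left(h,s \right)} = 12$ ($Y{\left(h,s \right)} = \left(-4\right) \left(-3\right) = 12$)
$Y{\left(H{\left(1,3 \right)},6 \right)} - 364 = 12 - 364 = -352$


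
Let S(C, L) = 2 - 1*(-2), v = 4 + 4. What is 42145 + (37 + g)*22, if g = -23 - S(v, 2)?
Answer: 42365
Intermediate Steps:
v = 8
S(C, L) = 4 (S(C, L) = 2 + 2 = 4)
g = -27 (g = -23 - 1*4 = -23 - 4 = -27)
42145 + (37 + g)*22 = 42145 + (37 - 27)*22 = 42145 + 10*22 = 42145 + 220 = 42365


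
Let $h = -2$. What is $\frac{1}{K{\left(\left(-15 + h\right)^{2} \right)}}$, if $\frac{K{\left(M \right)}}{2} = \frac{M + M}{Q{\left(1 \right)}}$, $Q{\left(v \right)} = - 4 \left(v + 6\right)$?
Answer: $- \frac{7}{289} \approx -0.024221$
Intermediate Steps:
$Q{\left(v \right)} = -24 - 4 v$ ($Q{\left(v \right)} = - 4 \left(6 + v\right) = -24 - 4 v$)
$K{\left(M \right)} = - \frac{M}{7}$ ($K{\left(M \right)} = 2 \frac{M + M}{-24 - 4} = 2 \frac{2 M}{-24 - 4} = 2 \frac{2 M}{-28} = 2 \cdot 2 M \left(- \frac{1}{28}\right) = 2 \left(- \frac{M}{14}\right) = - \frac{M}{7}$)
$\frac{1}{K{\left(\left(-15 + h\right)^{2} \right)}} = \frac{1}{\left(- \frac{1}{7}\right) \left(-15 - 2\right)^{2}} = \frac{1}{\left(- \frac{1}{7}\right) \left(-17\right)^{2}} = \frac{1}{\left(- \frac{1}{7}\right) 289} = \frac{1}{- \frac{289}{7}} = - \frac{7}{289}$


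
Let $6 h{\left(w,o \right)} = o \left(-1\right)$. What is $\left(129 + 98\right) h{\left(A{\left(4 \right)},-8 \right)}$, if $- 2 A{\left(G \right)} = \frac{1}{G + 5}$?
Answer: $\frac{908}{3} \approx 302.67$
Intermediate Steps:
$A{\left(G \right)} = - \frac{1}{2 \left(5 + G\right)}$ ($A{\left(G \right)} = - \frac{1}{2 \left(G + 5\right)} = - \frac{1}{2 \left(5 + G\right)}$)
$h{\left(w,o \right)} = - \frac{o}{6}$ ($h{\left(w,o \right)} = \frac{o \left(-1\right)}{6} = \frac{\left(-1\right) o}{6} = - \frac{o}{6}$)
$\left(129 + 98\right) h{\left(A{\left(4 \right)},-8 \right)} = \left(129 + 98\right) \left(\left(- \frac{1}{6}\right) \left(-8\right)\right) = 227 \cdot \frac{4}{3} = \frac{908}{3}$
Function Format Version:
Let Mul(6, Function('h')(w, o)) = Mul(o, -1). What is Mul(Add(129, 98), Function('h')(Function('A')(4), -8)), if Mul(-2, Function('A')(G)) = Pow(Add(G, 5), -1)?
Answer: Rational(908, 3) ≈ 302.67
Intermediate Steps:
Function('A')(G) = Mul(Rational(-1, 2), Pow(Add(5, G), -1)) (Function('A')(G) = Mul(Rational(-1, 2), Pow(Add(G, 5), -1)) = Mul(Rational(-1, 2), Pow(Add(5, G), -1)))
Function('h')(w, o) = Mul(Rational(-1, 6), o) (Function('h')(w, o) = Mul(Rational(1, 6), Mul(o, -1)) = Mul(Rational(1, 6), Mul(-1, o)) = Mul(Rational(-1, 6), o))
Mul(Add(129, 98), Function('h')(Function('A')(4), -8)) = Mul(Add(129, 98), Mul(Rational(-1, 6), -8)) = Mul(227, Rational(4, 3)) = Rational(908, 3)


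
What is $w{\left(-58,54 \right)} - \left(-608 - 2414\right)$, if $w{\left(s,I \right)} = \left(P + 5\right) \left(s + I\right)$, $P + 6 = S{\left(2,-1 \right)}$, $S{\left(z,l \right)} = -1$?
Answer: $3030$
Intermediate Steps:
$P = -7$ ($P = -6 - 1 = -7$)
$w{\left(s,I \right)} = - 2 I - 2 s$ ($w{\left(s,I \right)} = \left(-7 + 5\right) \left(s + I\right) = - 2 \left(I + s\right) = - 2 I - 2 s$)
$w{\left(-58,54 \right)} - \left(-608 - 2414\right) = \left(\left(-2\right) 54 - -116\right) - \left(-608 - 2414\right) = \left(-108 + 116\right) - \left(-608 - 2414\right) = 8 - -3022 = 8 + 3022 = 3030$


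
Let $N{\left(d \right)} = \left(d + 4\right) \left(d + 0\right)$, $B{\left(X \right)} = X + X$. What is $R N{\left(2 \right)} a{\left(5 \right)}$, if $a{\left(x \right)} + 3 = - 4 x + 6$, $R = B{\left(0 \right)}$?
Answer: $0$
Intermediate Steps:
$B{\left(X \right)} = 2 X$
$N{\left(d \right)} = d \left(4 + d\right)$ ($N{\left(d \right)} = \left(4 + d\right) d = d \left(4 + d\right)$)
$R = 0$ ($R = 2 \cdot 0 = 0$)
$a{\left(x \right)} = 3 - 4 x$ ($a{\left(x \right)} = -3 - \left(-6 + 4 x\right) = 3 - 4 x$)
$R N{\left(2 \right)} a{\left(5 \right)} = 0 \cdot 2 \left(4 + 2\right) \left(3 - 20\right) = 0 \cdot 2 \cdot 6 \left(3 - 20\right) = 0 \cdot 12 \left(-17\right) = 0 \left(-17\right) = 0$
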